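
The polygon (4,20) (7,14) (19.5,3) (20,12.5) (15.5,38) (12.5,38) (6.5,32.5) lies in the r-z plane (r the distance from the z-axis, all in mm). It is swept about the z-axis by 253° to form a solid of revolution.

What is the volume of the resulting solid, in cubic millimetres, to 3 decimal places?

Volume = 19116.780 mm³

Profile (r,z), 7 vertices: (4,20) (7,14) (19.5,3) (20,12.5) (15.5,38) (12.5,38) (6.5,32.5)
edge 0: (4,20)→(7,14)  cross = 4·14 − 7·20 = -84.0000; (r_i+r_j)·cross = 11·-84.0000 = -924.0000
edge 1: (7,14)→(19.5,3)  cross = 7·3 − 19.5·14 = -252.0000; (r_i+r_j)·cross = 26.5·-252.0000 = -6678.0000
edge 2: (19.5,3)→(20,12.5)  cross = 19.5·12.5 − 20·3 = 183.7500; (r_i+r_j)·cross = 39.5·183.7500 = 7258.1250
edge 3: (20,12.5)→(15.5,38)  cross = 20·38 − 15.5·12.5 = 566.2500; (r_i+r_j)·cross = 35.5·566.2500 = 20101.8750
edge 4: (15.5,38)→(12.5,38)  cross = 15.5·38 − 12.5·38 = 114.0000; (r_i+r_j)·cross = 28·114.0000 = 3192.0000
edge 5: (12.5,38)→(6.5,32.5)  cross = 12.5·32.5 − 6.5·38 = 159.2500; (r_i+r_j)·cross = 19·159.2500 = 3025.7500
edge 6: (6.5,32.5)→(4,20)  cross = 6.5·20 − 4·32.5 = 0.0000; (r_i+r_j)·cross = 10.5·0.0000 = 0.0000
Σcross = 687.2500 → A = |Σcross|/2 = 343.6250 mm²
Σ(r_i+r_j)·cross = 25975.7500 → first moment M = |Σ|/6 = 4329.2917
R_c = M/A = 4329.2917/343.6250 = 12.5989 mm
θ = 253° = 4.415683 rad
V = θ·R_c·A = 4.415683·12.5989·343.6250 = 19116.780 mm³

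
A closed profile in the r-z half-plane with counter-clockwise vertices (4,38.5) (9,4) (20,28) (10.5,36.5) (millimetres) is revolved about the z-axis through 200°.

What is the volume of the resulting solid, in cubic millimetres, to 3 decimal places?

Volume = 10317.296 mm³

Profile (r,z), 4 vertices: (4,38.5) (9,4) (20,28) (10.5,36.5)
edge 0: (4,38.5)→(9,4)  cross = 4·4 − 9·38.5 = -330.5000; (r_i+r_j)·cross = 13·-330.5000 = -4296.5000
edge 1: (9,4)→(20,28)  cross = 9·28 − 20·4 = 172.0000; (r_i+r_j)·cross = 29·172.0000 = 4988.0000
edge 2: (20,28)→(10.5,36.5)  cross = 20·36.5 − 10.5·28 = 436.0000; (r_i+r_j)·cross = 30.5·436.0000 = 13298.0000
edge 3: (10.5,36.5)→(4,38.5)  cross = 10.5·38.5 − 4·36.5 = 258.2500; (r_i+r_j)·cross = 14.5·258.2500 = 3744.6250
Σcross = 535.7500 → A = |Σcross|/2 = 267.8750 mm²
Σ(r_i+r_j)·cross = 17734.1250 → first moment M = |Σ|/6 = 2955.6875
R_c = M/A = 2955.6875/267.8750 = 11.0338 mm
θ = 200° = 3.490659 rad
V = θ·R_c·A = 3.490659·11.0338·267.8750 = 10317.296 mm³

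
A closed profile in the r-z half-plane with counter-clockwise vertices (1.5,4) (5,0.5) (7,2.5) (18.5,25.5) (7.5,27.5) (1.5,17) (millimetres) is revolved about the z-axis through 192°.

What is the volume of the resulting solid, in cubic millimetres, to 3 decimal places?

Profile (r,z), 6 vertices: (1.5,4) (5,0.5) (7,2.5) (18.5,25.5) (7.5,27.5) (1.5,17)
edge 0: (1.5,4)→(5,0.5)  cross = 1.5·0.5 − 5·4 = -19.2500; (r_i+r_j)·cross = 6.5·-19.2500 = -125.1250
edge 1: (5,0.5)→(7,2.5)  cross = 5·2.5 − 7·0.5 = 9.0000; (r_i+r_j)·cross = 12·9.0000 = 108.0000
edge 2: (7,2.5)→(18.5,25.5)  cross = 7·25.5 − 18.5·2.5 = 132.2500; (r_i+r_j)·cross = 25.5·132.2500 = 3372.3750
edge 3: (18.5,25.5)→(7.5,27.5)  cross = 18.5·27.5 − 7.5·25.5 = 317.5000; (r_i+r_j)·cross = 26·317.5000 = 8255.0000
edge 4: (7.5,27.5)→(1.5,17)  cross = 7.5·17 − 1.5·27.5 = 86.2500; (r_i+r_j)·cross = 9·86.2500 = 776.2500
edge 5: (1.5,17)→(1.5,4)  cross = 1.5·4 − 1.5·17 = -19.5000; (r_i+r_j)·cross = 3·-19.5000 = -58.5000
Σcross = 506.2500 → A = |Σcross|/2 = 253.1250 mm²
Σ(r_i+r_j)·cross = 12328.0000 → first moment M = |Σ|/6 = 2054.6667
R_c = M/A = 2054.6667/253.1250 = 8.1172 mm
θ = 192° = 3.351032 rad
V = θ·R_c·A = 3.351032·8.1172·253.1250 = 6885.254 mm³

Volume = 6885.254 mm³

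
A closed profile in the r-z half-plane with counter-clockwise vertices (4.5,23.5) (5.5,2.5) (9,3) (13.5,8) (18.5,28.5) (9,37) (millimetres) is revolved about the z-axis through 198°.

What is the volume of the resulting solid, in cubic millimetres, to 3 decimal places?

Profile (r,z), 6 vertices: (4.5,23.5) (5.5,2.5) (9,3) (13.5,8) (18.5,28.5) (9,37)
edge 0: (4.5,23.5)→(5.5,2.5)  cross = 4.5·2.5 − 5.5·23.5 = -118.0000; (r_i+r_j)·cross = 10·-118.0000 = -1180.0000
edge 1: (5.5,2.5)→(9,3)  cross = 5.5·3 − 9·2.5 = -6.0000; (r_i+r_j)·cross = 14.5·-6.0000 = -87.0000
edge 2: (9,3)→(13.5,8)  cross = 9·8 − 13.5·3 = 31.5000; (r_i+r_j)·cross = 22.5·31.5000 = 708.7500
edge 3: (13.5,8)→(18.5,28.5)  cross = 13.5·28.5 − 18.5·8 = 236.7500; (r_i+r_j)·cross = 32·236.7500 = 7576.0000
edge 4: (18.5,28.5)→(9,37)  cross = 18.5·37 − 9·28.5 = 428.0000; (r_i+r_j)·cross = 27.5·428.0000 = 11770.0000
edge 5: (9,37)→(4.5,23.5)  cross = 9·23.5 − 4.5·37 = 45.0000; (r_i+r_j)·cross = 13.5·45.0000 = 607.5000
Σcross = 617.2500 → A = |Σcross|/2 = 308.6250 mm²
Σ(r_i+r_j)·cross = 19395.2500 → first moment M = |Σ|/6 = 3232.5417
R_c = M/A = 3232.5417/308.6250 = 10.4740 mm
θ = 198° = 3.455752 rad
V = θ·R_c·A = 3.455752·10.4740·308.6250 = 11170.862 mm³

Volume = 11170.862 mm³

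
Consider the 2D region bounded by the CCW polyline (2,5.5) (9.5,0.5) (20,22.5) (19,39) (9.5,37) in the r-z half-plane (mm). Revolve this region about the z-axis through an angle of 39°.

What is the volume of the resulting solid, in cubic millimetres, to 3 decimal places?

Volume = 3221.296 mm³

Profile (r,z), 5 vertices: (2,5.5) (9.5,0.5) (20,22.5) (19,39) (9.5,37)
edge 0: (2,5.5)→(9.5,0.5)  cross = 2·0.5 − 9.5·5.5 = -51.2500; (r_i+r_j)·cross = 11.5·-51.2500 = -589.3750
edge 1: (9.5,0.5)→(20,22.5)  cross = 9.5·22.5 − 20·0.5 = 203.7500; (r_i+r_j)·cross = 29.5·203.7500 = 6010.6250
edge 2: (20,22.5)→(19,39)  cross = 20·39 − 19·22.5 = 352.5000; (r_i+r_j)·cross = 39·352.5000 = 13747.5000
edge 3: (19,39)→(9.5,37)  cross = 19·37 − 9.5·39 = 332.5000; (r_i+r_j)·cross = 28.5·332.5000 = 9476.2500
edge 4: (9.5,37)→(2,5.5)  cross = 9.5·5.5 − 2·37 = -21.7500; (r_i+r_j)·cross = 11.5·-21.7500 = -250.1250
Σcross = 815.7500 → A = |Σcross|/2 = 407.8750 mm²
Σ(r_i+r_j)·cross = 28394.8750 → first moment M = |Σ|/6 = 4732.4792
R_c = M/A = 4732.4792/407.8750 = 11.6028 mm
θ = 39° = 0.680678 rad
V = θ·R_c·A = 0.680678·11.6028·407.8750 = 3221.296 mm³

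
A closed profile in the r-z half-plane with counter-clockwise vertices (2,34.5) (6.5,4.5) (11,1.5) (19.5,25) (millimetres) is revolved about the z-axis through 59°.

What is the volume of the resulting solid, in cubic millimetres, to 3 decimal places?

Volume = 3150.889 mm³

Profile (r,z), 4 vertices: (2,34.5) (6.5,4.5) (11,1.5) (19.5,25)
edge 0: (2,34.5)→(6.5,4.5)  cross = 2·4.5 − 6.5·34.5 = -215.2500; (r_i+r_j)·cross = 8.5·-215.2500 = -1829.6250
edge 1: (6.5,4.5)→(11,1.5)  cross = 6.5·1.5 − 11·4.5 = -39.7500; (r_i+r_j)·cross = 17.5·-39.7500 = -695.6250
edge 2: (11,1.5)→(19.5,25)  cross = 11·25 − 19.5·1.5 = 245.7500; (r_i+r_j)·cross = 30.5·245.7500 = 7495.3750
edge 3: (19.5,25)→(2,34.5)  cross = 19.5·34.5 − 2·25 = 622.7500; (r_i+r_j)·cross = 21.5·622.7500 = 13389.1250
Σcross = 613.5000 → A = |Σcross|/2 = 306.7500 mm²
Σ(r_i+r_j)·cross = 18359.2500 → first moment M = |Σ|/6 = 3059.8750
R_c = M/A = 3059.8750/306.7500 = 9.9751 mm
θ = 59° = 1.029744 rad
V = θ·R_c·A = 1.029744·9.9751·306.7500 = 3150.889 mm³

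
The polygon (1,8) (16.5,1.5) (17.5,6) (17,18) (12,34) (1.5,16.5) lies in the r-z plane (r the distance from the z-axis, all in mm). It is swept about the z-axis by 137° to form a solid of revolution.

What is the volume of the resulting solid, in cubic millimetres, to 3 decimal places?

Profile (r,z), 6 vertices: (1,8) (16.5,1.5) (17.5,6) (17,18) (12,34) (1.5,16.5)
edge 0: (1,8)→(16.5,1.5)  cross = 1·1.5 − 16.5·8 = -130.5000; (r_i+r_j)·cross = 17.5·-130.5000 = -2283.7500
edge 1: (16.5,1.5)→(17.5,6)  cross = 16.5·6 − 17.5·1.5 = 72.7500; (r_i+r_j)·cross = 34·72.7500 = 2473.5000
edge 2: (17.5,6)→(17,18)  cross = 17.5·18 − 17·6 = 213.0000; (r_i+r_j)·cross = 34.5·213.0000 = 7348.5000
edge 3: (17,18)→(12,34)  cross = 17·34 − 12·18 = 362.0000; (r_i+r_j)·cross = 29·362.0000 = 10498.0000
edge 4: (12,34)→(1.5,16.5)  cross = 12·16.5 − 1.5·34 = 147.0000; (r_i+r_j)·cross = 13.5·147.0000 = 1984.5000
edge 5: (1.5,16.5)→(1,8)  cross = 1.5·8 − 1·16.5 = -4.5000; (r_i+r_j)·cross = 2.5·-4.5000 = -11.2500
Σcross = 659.7500 → A = |Σcross|/2 = 329.8750 mm²
Σ(r_i+r_j)·cross = 20009.5000 → first moment M = |Σ|/6 = 3334.9167
R_c = M/A = 3334.9167/329.8750 = 10.1096 mm
θ = 137° = 2.391101 rad
V = θ·R_c·A = 2.391101·10.1096·329.8750 = 7974.123 mm³

Volume = 7974.123 mm³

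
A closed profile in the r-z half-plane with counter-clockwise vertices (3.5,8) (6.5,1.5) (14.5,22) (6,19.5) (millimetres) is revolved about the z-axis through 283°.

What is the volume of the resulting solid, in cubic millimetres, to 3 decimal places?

Profile (r,z), 4 vertices: (3.5,8) (6.5,1.5) (14.5,22) (6,19.5)
edge 0: (3.5,8)→(6.5,1.5)  cross = 3.5·1.5 − 6.5·8 = -46.7500; (r_i+r_j)·cross = 10·-46.7500 = -467.5000
edge 1: (6.5,1.5)→(14.5,22)  cross = 6.5·22 − 14.5·1.5 = 121.2500; (r_i+r_j)·cross = 21·121.2500 = 2546.2500
edge 2: (14.5,22)→(6,19.5)  cross = 14.5·19.5 − 6·22 = 150.7500; (r_i+r_j)·cross = 20.5·150.7500 = 3090.3750
edge 3: (6,19.5)→(3.5,8)  cross = 6·8 − 3.5·19.5 = -20.2500; (r_i+r_j)·cross = 9.5·-20.2500 = -192.3750
Σcross = 205.0000 → A = |Σcross|/2 = 102.5000 mm²
Σ(r_i+r_j)·cross = 4976.7500 → first moment M = |Σ|/6 = 829.4583
R_c = M/A = 829.4583/102.5000 = 8.0923 mm
θ = 283° = 4.939282 rad
V = θ·R_c·A = 4.939282·8.0923·102.5000 = 4096.928 mm³

Volume = 4096.928 mm³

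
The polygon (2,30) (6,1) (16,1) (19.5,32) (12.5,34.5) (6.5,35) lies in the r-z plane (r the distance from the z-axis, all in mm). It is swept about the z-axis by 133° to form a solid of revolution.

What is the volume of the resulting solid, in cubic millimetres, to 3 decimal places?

Volume = 11483.411 mm³

Profile (r,z), 6 vertices: (2,30) (6,1) (16,1) (19.5,32) (12.5,34.5) (6.5,35)
edge 0: (2,30)→(6,1)  cross = 2·1 − 6·30 = -178.0000; (r_i+r_j)·cross = 8·-178.0000 = -1424.0000
edge 1: (6,1)→(16,1)  cross = 6·1 − 16·1 = -10.0000; (r_i+r_j)·cross = 22·-10.0000 = -220.0000
edge 2: (16,1)→(19.5,32)  cross = 16·32 − 19.5·1 = 492.5000; (r_i+r_j)·cross = 35.5·492.5000 = 17483.7500
edge 3: (19.5,32)→(12.5,34.5)  cross = 19.5·34.5 − 12.5·32 = 272.7500; (r_i+r_j)·cross = 32·272.7500 = 8728.0000
edge 4: (12.5,34.5)→(6.5,35)  cross = 12.5·35 − 6.5·34.5 = 213.2500; (r_i+r_j)·cross = 19·213.2500 = 4051.7500
edge 5: (6.5,35)→(2,30)  cross = 6.5·30 − 2·35 = 125.0000; (r_i+r_j)·cross = 8.5·125.0000 = 1062.5000
Σcross = 915.5000 → A = |Σcross|/2 = 457.7500 mm²
Σ(r_i+r_j)·cross = 29682.0000 → first moment M = |Σ|/6 = 4947.0000
R_c = M/A = 4947.0000/457.7500 = 10.8072 mm
θ = 133° = 2.321288 rad
V = θ·R_c·A = 2.321288·10.8072·457.7500 = 11483.411 mm³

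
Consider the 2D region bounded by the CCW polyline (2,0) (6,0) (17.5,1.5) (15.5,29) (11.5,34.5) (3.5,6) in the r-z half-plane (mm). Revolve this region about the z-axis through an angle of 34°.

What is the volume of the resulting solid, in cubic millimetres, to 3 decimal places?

Volume = 2055.505 mm³

Profile (r,z), 6 vertices: (2,0) (6,0) (17.5,1.5) (15.5,29) (11.5,34.5) (3.5,6)
edge 0: (2,0)→(6,0)  cross = 2·0 − 6·0 = 0.0000; (r_i+r_j)·cross = 8·0.0000 = 0.0000
edge 1: (6,0)→(17.5,1.5)  cross = 6·1.5 − 17.5·0 = 9.0000; (r_i+r_j)·cross = 23.5·9.0000 = 211.5000
edge 2: (17.5,1.5)→(15.5,29)  cross = 17.5·29 − 15.5·1.5 = 484.2500; (r_i+r_j)·cross = 33·484.2500 = 15980.2500
edge 3: (15.5,29)→(11.5,34.5)  cross = 15.5·34.5 − 11.5·29 = 201.2500; (r_i+r_j)·cross = 27·201.2500 = 5433.7500
edge 4: (11.5,34.5)→(3.5,6)  cross = 11.5·6 − 3.5·34.5 = -51.7500; (r_i+r_j)·cross = 15·-51.7500 = -776.2500
edge 5: (3.5,6)→(2,0)  cross = 3.5·0 − 2·6 = -12.0000; (r_i+r_j)·cross = 5.5·-12.0000 = -66.0000
Σcross = 630.7500 → A = |Σcross|/2 = 315.3750 mm²
Σ(r_i+r_j)·cross = 20783.2500 → first moment M = |Σ|/6 = 3463.8750
R_c = M/A = 3463.8750/315.3750 = 10.9834 mm
θ = 34° = 0.593412 rad
V = θ·R_c·A = 0.593412·10.9834·315.3750 = 2055.505 mm³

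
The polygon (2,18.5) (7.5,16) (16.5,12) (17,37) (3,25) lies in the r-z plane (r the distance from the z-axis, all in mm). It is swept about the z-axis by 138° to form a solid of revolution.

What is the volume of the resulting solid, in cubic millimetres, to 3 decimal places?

Profile (r,z), 5 vertices: (2,18.5) (7.5,16) (16.5,12) (17,37) (3,25)
edge 0: (2,18.5)→(7.5,16)  cross = 2·16 − 7.5·18.5 = -106.7500; (r_i+r_j)·cross = 9.5·-106.7500 = -1014.1250
edge 1: (7.5,16)→(16.5,12)  cross = 7.5·12 − 16.5·16 = -174.0000; (r_i+r_j)·cross = 24·-174.0000 = -4176.0000
edge 2: (16.5,12)→(17,37)  cross = 16.5·37 − 17·12 = 406.5000; (r_i+r_j)·cross = 33.5·406.5000 = 13617.7500
edge 3: (17,37)→(3,25)  cross = 17·25 − 3·37 = 314.0000; (r_i+r_j)·cross = 20·314.0000 = 6280.0000
edge 4: (3,25)→(2,18.5)  cross = 3·18.5 − 2·25 = 5.5000; (r_i+r_j)·cross = 5·5.5000 = 27.5000
Σcross = 445.2500 → A = |Σcross|/2 = 222.6250 mm²
Σ(r_i+r_j)·cross = 14735.1250 → first moment M = |Σ|/6 = 2455.8542
R_c = M/A = 2455.8542/222.6250 = 11.0313 mm
θ = 138° = 2.408554 rad
V = θ·R_c·A = 2.408554·11.0313·222.6250 = 5915.058 mm³

Volume = 5915.058 mm³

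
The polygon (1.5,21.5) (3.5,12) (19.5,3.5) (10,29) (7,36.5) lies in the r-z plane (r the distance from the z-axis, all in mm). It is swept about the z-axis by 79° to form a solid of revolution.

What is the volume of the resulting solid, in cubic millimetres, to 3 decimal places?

Profile (r,z), 5 vertices: (1.5,21.5) (3.5,12) (19.5,3.5) (10,29) (7,36.5)
edge 0: (1.5,21.5)→(3.5,12)  cross = 1.5·12 − 3.5·21.5 = -57.2500; (r_i+r_j)·cross = 5·-57.2500 = -286.2500
edge 1: (3.5,12)→(19.5,3.5)  cross = 3.5·3.5 − 19.5·12 = -221.7500; (r_i+r_j)·cross = 23·-221.7500 = -5100.2500
edge 2: (19.5,3.5)→(10,29)  cross = 19.5·29 − 10·3.5 = 530.5000; (r_i+r_j)·cross = 29.5·530.5000 = 15649.7500
edge 3: (10,29)→(7,36.5)  cross = 10·36.5 − 7·29 = 162.0000; (r_i+r_j)·cross = 17·162.0000 = 2754.0000
edge 4: (7,36.5)→(1.5,21.5)  cross = 7·21.5 − 1.5·36.5 = 95.7500; (r_i+r_j)·cross = 8.5·95.7500 = 813.8750
Σcross = 509.2500 → A = |Σcross|/2 = 254.6250 mm²
Σ(r_i+r_j)·cross = 13831.1250 → first moment M = |Σ|/6 = 2305.1875
R_c = M/A = 2305.1875/254.6250 = 9.0533 mm
θ = 79° = 1.378810 rad
V = θ·R_c·A = 1.378810·9.0533·254.6250 = 3178.416 mm³

Volume = 3178.416 mm³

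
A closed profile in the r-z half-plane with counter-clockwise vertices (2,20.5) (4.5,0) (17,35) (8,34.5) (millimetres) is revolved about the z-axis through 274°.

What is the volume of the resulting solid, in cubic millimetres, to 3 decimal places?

Profile (r,z), 4 vertices: (2,20.5) (4.5,0) (17,35) (8,34.5)
edge 0: (2,20.5)→(4.5,0)  cross = 2·0 − 4.5·20.5 = -92.2500; (r_i+r_j)·cross = 6.5·-92.2500 = -599.6250
edge 1: (4.5,0)→(17,35)  cross = 4.5·35 − 17·0 = 157.5000; (r_i+r_j)·cross = 21.5·157.5000 = 3386.2500
edge 2: (17,35)→(8,34.5)  cross = 17·34.5 − 8·35 = 306.5000; (r_i+r_j)·cross = 25·306.5000 = 7662.5000
edge 3: (8,34.5)→(2,20.5)  cross = 8·20.5 − 2·34.5 = 95.0000; (r_i+r_j)·cross = 10·95.0000 = 950.0000
Σcross = 466.7500 → A = |Σcross|/2 = 233.3750 mm²
Σ(r_i+r_j)·cross = 11399.1250 → first moment M = |Σ|/6 = 1899.8542
R_c = M/A = 1899.8542/233.3750 = 8.1408 mm
θ = 274° = 4.782202 rad
V = θ·R_c·A = 4.782202·8.1408·233.3750 = 9085.487 mm³

Volume = 9085.487 mm³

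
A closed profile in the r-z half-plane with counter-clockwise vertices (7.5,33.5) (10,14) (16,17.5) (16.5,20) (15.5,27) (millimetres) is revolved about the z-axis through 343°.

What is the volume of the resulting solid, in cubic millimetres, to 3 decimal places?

Volume = 7321.340 mm³

Profile (r,z), 5 vertices: (7.5,33.5) (10,14) (16,17.5) (16.5,20) (15.5,27)
edge 0: (7.5,33.5)→(10,14)  cross = 7.5·14 − 10·33.5 = -230.0000; (r_i+r_j)·cross = 17.5·-230.0000 = -4025.0000
edge 1: (10,14)→(16,17.5)  cross = 10·17.5 − 16·14 = -49.0000; (r_i+r_j)·cross = 26·-49.0000 = -1274.0000
edge 2: (16,17.5)→(16.5,20)  cross = 16·20 − 16.5·17.5 = 31.2500; (r_i+r_j)·cross = 32.5·31.2500 = 1015.6250
edge 3: (16.5,20)→(15.5,27)  cross = 16.5·27 − 15.5·20 = 135.5000; (r_i+r_j)·cross = 32·135.5000 = 4336.0000
edge 4: (15.5,27)→(7.5,33.5)  cross = 15.5·33.5 − 7.5·27 = 316.7500; (r_i+r_j)·cross = 23·316.7500 = 7285.2500
Σcross = 204.5000 → A = |Σcross|/2 = 102.2500 mm²
Σ(r_i+r_j)·cross = 7337.8750 → first moment M = |Σ|/6 = 1222.9792
R_c = M/A = 1222.9792/102.2500 = 11.9607 mm
θ = 343° = 5.986479 rad
V = θ·R_c·A = 5.986479·11.9607·102.2500 = 7321.340 mm³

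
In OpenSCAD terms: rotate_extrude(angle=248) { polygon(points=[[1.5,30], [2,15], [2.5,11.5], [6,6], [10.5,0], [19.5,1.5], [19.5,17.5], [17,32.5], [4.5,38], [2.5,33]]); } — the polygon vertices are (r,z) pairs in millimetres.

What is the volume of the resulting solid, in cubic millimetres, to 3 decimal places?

Volume = 24844.931 mm³

Profile (r,z), 10 vertices: (1.5,30) (2,15) (2.5,11.5) (6,6) (10.5,0) (19.5,1.5) (19.5,17.5) (17,32.5) (4.5,38) (2.5,33)
edge 0: (1.5,30)→(2,15)  cross = 1.5·15 − 2·30 = -37.5000; (r_i+r_j)·cross = 3.5·-37.5000 = -131.2500
edge 1: (2,15)→(2.5,11.5)  cross = 2·11.5 − 2.5·15 = -14.5000; (r_i+r_j)·cross = 4.5·-14.5000 = -65.2500
edge 2: (2.5,11.5)→(6,6)  cross = 2.5·6 − 6·11.5 = -54.0000; (r_i+r_j)·cross = 8.5·-54.0000 = -459.0000
edge 3: (6,6)→(10.5,0)  cross = 6·0 − 10.5·6 = -63.0000; (r_i+r_j)·cross = 16.5·-63.0000 = -1039.5000
edge 4: (10.5,0)→(19.5,1.5)  cross = 10.5·1.5 − 19.5·0 = 15.7500; (r_i+r_j)·cross = 30·15.7500 = 472.5000
edge 5: (19.5,1.5)→(19.5,17.5)  cross = 19.5·17.5 − 19.5·1.5 = 312.0000; (r_i+r_j)·cross = 39·312.0000 = 12168.0000
edge 6: (19.5,17.5)→(17,32.5)  cross = 19.5·32.5 − 17·17.5 = 336.2500; (r_i+r_j)·cross = 36.5·336.2500 = 12273.1250
edge 7: (17,32.5)→(4.5,38)  cross = 17·38 − 4.5·32.5 = 499.7500; (r_i+r_j)·cross = 21.5·499.7500 = 10744.6250
edge 8: (4.5,38)→(2.5,33)  cross = 4.5·33 − 2.5·38 = 53.5000; (r_i+r_j)·cross = 7·53.5000 = 374.5000
edge 9: (2.5,33)→(1.5,30)  cross = 2.5·30 − 1.5·33 = 25.5000; (r_i+r_j)·cross = 4·25.5000 = 102.0000
Σcross = 1073.7500 → A = |Σcross|/2 = 536.8750 mm²
Σ(r_i+r_j)·cross = 34439.7500 → first moment M = |Σ|/6 = 5739.9583
R_c = M/A = 5739.9583/536.8750 = 10.6914 mm
θ = 248° = 4.328417 rad
V = θ·R_c·A = 4.328417·10.6914·536.8750 = 24844.931 mm³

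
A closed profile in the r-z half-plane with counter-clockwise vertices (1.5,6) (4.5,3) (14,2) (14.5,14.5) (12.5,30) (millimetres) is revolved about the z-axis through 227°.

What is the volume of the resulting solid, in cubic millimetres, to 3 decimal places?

Profile (r,z), 5 vertices: (1.5,6) (4.5,3) (14,2) (14.5,14.5) (12.5,30)
edge 0: (1.5,6)→(4.5,3)  cross = 1.5·3 − 4.5·6 = -22.5000; (r_i+r_j)·cross = 6·-22.5000 = -135.0000
edge 1: (4.5,3)→(14,2)  cross = 4.5·2 − 14·3 = -33.0000; (r_i+r_j)·cross = 18.5·-33.0000 = -610.5000
edge 2: (14,2)→(14.5,14.5)  cross = 14·14.5 − 14.5·2 = 174.0000; (r_i+r_j)·cross = 28.5·174.0000 = 4959.0000
edge 3: (14.5,14.5)→(12.5,30)  cross = 14.5·30 − 12.5·14.5 = 253.7500; (r_i+r_j)·cross = 27·253.7500 = 6851.2500
edge 4: (12.5,30)→(1.5,6)  cross = 12.5·6 − 1.5·30 = 30.0000; (r_i+r_j)·cross = 14·30.0000 = 420.0000
Σcross = 402.2500 → A = |Σcross|/2 = 201.1250 mm²
Σ(r_i+r_j)·cross = 11484.7500 → first moment M = |Σ|/6 = 1914.1250
R_c = M/A = 1914.1250/201.1250 = 9.5171 mm
θ = 227° = 3.961897 rad
V = θ·R_c·A = 3.961897·9.5171·201.1250 = 7583.567 mm³

Volume = 7583.567 mm³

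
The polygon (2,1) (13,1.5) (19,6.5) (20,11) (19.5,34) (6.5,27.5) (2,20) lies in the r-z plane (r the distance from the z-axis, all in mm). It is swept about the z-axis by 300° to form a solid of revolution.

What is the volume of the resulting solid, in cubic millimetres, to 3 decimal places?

Profile (r,z), 7 vertices: (2,1) (13,1.5) (19,6.5) (20,11) (19.5,34) (6.5,27.5) (2,20)
edge 0: (2,1)→(13,1.5)  cross = 2·1.5 − 13·1 = -10.0000; (r_i+r_j)·cross = 15·-10.0000 = -150.0000
edge 1: (13,1.5)→(19,6.5)  cross = 13·6.5 − 19·1.5 = 56.0000; (r_i+r_j)·cross = 32·56.0000 = 1792.0000
edge 2: (19,6.5)→(20,11)  cross = 19·11 − 20·6.5 = 79.0000; (r_i+r_j)·cross = 39·79.0000 = 3081.0000
edge 3: (20,11)→(19.5,34)  cross = 20·34 − 19.5·11 = 465.5000; (r_i+r_j)·cross = 39.5·465.5000 = 18387.2500
edge 4: (19.5,34)→(6.5,27.5)  cross = 19.5·27.5 − 6.5·34 = 315.2500; (r_i+r_j)·cross = 26·315.2500 = 8196.5000
edge 5: (6.5,27.5)→(2,20)  cross = 6.5·20 − 2·27.5 = 75.0000; (r_i+r_j)·cross = 8.5·75.0000 = 637.5000
edge 6: (2,20)→(2,1)  cross = 2·1 − 2·20 = -38.0000; (r_i+r_j)·cross = 4·-38.0000 = -152.0000
Σcross = 942.7500 → A = |Σcross|/2 = 471.3750 mm²
Σ(r_i+r_j)·cross = 31792.2500 → first moment M = |Σ|/6 = 5298.7083
R_c = M/A = 5298.7083/471.3750 = 11.2410 mm
θ = 300° = 5.235988 rad
V = θ·R_c·A = 5.235988·11.2410·471.3750 = 27743.972 mm³

Volume = 27743.972 mm³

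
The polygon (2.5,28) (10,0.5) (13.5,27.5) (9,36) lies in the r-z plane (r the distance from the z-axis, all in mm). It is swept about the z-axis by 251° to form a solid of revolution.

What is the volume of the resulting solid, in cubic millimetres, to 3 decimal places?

Profile (r,z), 4 vertices: (2.5,28) (10,0.5) (13.5,27.5) (9,36)
edge 0: (2.5,28)→(10,0.5)  cross = 2.5·0.5 − 10·28 = -278.7500; (r_i+r_j)·cross = 12.5·-278.7500 = -3484.3750
edge 1: (10,0.5)→(13.5,27.5)  cross = 10·27.5 − 13.5·0.5 = 268.2500; (r_i+r_j)·cross = 23.5·268.2500 = 6303.8750
edge 2: (13.5,27.5)→(9,36)  cross = 13.5·36 − 9·27.5 = 238.5000; (r_i+r_j)·cross = 22.5·238.5000 = 5366.2500
edge 3: (9,36)→(2.5,28)  cross = 9·28 − 2.5·36 = 162.0000; (r_i+r_j)·cross = 11.5·162.0000 = 1863.0000
Σcross = 390.0000 → A = |Σcross|/2 = 195.0000 mm²
Σ(r_i+r_j)·cross = 10048.7500 → first moment M = |Σ|/6 = 1674.7917
R_c = M/A = 1674.7917/195.0000 = 8.5887 mm
θ = 251° = 4.380776 rad
V = θ·R_c·A = 4.380776·8.5887·195.0000 = 7336.888 mm³

Volume = 7336.888 mm³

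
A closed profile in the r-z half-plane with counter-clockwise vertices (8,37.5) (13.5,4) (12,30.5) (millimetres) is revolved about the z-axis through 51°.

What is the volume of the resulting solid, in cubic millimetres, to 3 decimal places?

Profile (r,z), 3 vertices: (8,37.5) (13.5,4) (12,30.5)
edge 0: (8,37.5)→(13.5,4)  cross = 8·4 − 13.5·37.5 = -474.2500; (r_i+r_j)·cross = 21.5·-474.2500 = -10196.3750
edge 1: (13.5,4)→(12,30.5)  cross = 13.5·30.5 − 12·4 = 363.7500; (r_i+r_j)·cross = 25.5·363.7500 = 9275.6250
edge 2: (12,30.5)→(8,37.5)  cross = 12·37.5 − 8·30.5 = 206.0000; (r_i+r_j)·cross = 20·206.0000 = 4120.0000
Σcross = 95.5000 → A = |Σcross|/2 = 47.7500 mm²
Σ(r_i+r_j)·cross = 3199.2500 → first moment M = |Σ|/6 = 533.2083
R_c = M/A = 533.2083/47.7500 = 11.1667 mm
θ = 51° = 0.890118 rad
V = θ·R_c·A = 0.890118·11.1667·47.7500 = 474.618 mm³

Volume = 474.618 mm³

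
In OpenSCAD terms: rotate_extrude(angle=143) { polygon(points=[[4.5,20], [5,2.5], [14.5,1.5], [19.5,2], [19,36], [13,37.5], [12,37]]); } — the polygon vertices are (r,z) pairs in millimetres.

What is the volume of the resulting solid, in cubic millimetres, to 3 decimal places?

Profile (r,z), 7 vertices: (4.5,20) (5,2.5) (14.5,1.5) (19.5,2) (19,36) (13,37.5) (12,37)
edge 0: (4.5,20)→(5,2.5)  cross = 4.5·2.5 − 5·20 = -88.7500; (r_i+r_j)·cross = 9.5·-88.7500 = -843.1250
edge 1: (5,2.5)→(14.5,1.5)  cross = 5·1.5 − 14.5·2.5 = -28.7500; (r_i+r_j)·cross = 19.5·-28.7500 = -560.6250
edge 2: (14.5,1.5)→(19.5,2)  cross = 14.5·2 − 19.5·1.5 = -0.2500; (r_i+r_j)·cross = 34·-0.2500 = -8.5000
edge 3: (19.5,2)→(19,36)  cross = 19.5·36 − 19·2 = 664.0000; (r_i+r_j)·cross = 38.5·664.0000 = 25564.0000
edge 4: (19,36)→(13,37.5)  cross = 19·37.5 − 13·36 = 244.5000; (r_i+r_j)·cross = 32·244.5000 = 7824.0000
edge 5: (13,37.5)→(12,37)  cross = 13·37 − 12·37.5 = 31.0000; (r_i+r_j)·cross = 25·31.0000 = 775.0000
edge 6: (12,37)→(4.5,20)  cross = 12·20 − 4.5·37 = 73.5000; (r_i+r_j)·cross = 16.5·73.5000 = 1212.7500
Σcross = 895.2500 → A = |Σcross|/2 = 447.6250 mm²
Σ(r_i+r_j)·cross = 33963.5000 → first moment M = |Σ|/6 = 5660.5833
R_c = M/A = 5660.5833/447.6250 = 12.6458 mm
θ = 143° = 2.495821 rad
V = θ·R_c·A = 2.495821·12.6458·447.6250 = 14127.802 mm³

Volume = 14127.802 mm³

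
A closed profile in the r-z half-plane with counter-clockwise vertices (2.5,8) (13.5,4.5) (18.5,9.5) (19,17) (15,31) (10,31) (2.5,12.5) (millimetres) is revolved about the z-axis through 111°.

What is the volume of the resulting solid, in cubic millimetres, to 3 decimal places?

Volume = 6679.057 mm³

Profile (r,z), 7 vertices: (2.5,8) (13.5,4.5) (18.5,9.5) (19,17) (15,31) (10,31) (2.5,12.5)
edge 0: (2.5,8)→(13.5,4.5)  cross = 2.5·4.5 − 13.5·8 = -96.7500; (r_i+r_j)·cross = 16·-96.7500 = -1548.0000
edge 1: (13.5,4.5)→(18.5,9.5)  cross = 13.5·9.5 − 18.5·4.5 = 45.0000; (r_i+r_j)·cross = 32·45.0000 = 1440.0000
edge 2: (18.5,9.5)→(19,17)  cross = 18.5·17 − 19·9.5 = 134.0000; (r_i+r_j)·cross = 37.5·134.0000 = 5025.0000
edge 3: (19,17)→(15,31)  cross = 19·31 − 15·17 = 334.0000; (r_i+r_j)·cross = 34·334.0000 = 11356.0000
edge 4: (15,31)→(10,31)  cross = 15·31 − 10·31 = 155.0000; (r_i+r_j)·cross = 25·155.0000 = 3875.0000
edge 5: (10,31)→(2.5,12.5)  cross = 10·12.5 − 2.5·31 = 47.5000; (r_i+r_j)·cross = 12.5·47.5000 = 593.7500
edge 6: (2.5,12.5)→(2.5,8)  cross = 2.5·8 − 2.5·12.5 = -11.2500; (r_i+r_j)·cross = 5·-11.2500 = -56.2500
Σcross = 607.5000 → A = |Σcross|/2 = 303.7500 mm²
Σ(r_i+r_j)·cross = 20685.5000 → first moment M = |Σ|/6 = 3447.5833
R_c = M/A = 3447.5833/303.7500 = 11.3501 mm
θ = 111° = 1.937315 rad
V = θ·R_c·A = 1.937315·11.3501·303.7500 = 6679.057 mm³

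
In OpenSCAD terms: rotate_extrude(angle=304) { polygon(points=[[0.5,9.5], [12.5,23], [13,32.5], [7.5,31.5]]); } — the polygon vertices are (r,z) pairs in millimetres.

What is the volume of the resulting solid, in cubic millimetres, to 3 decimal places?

Volume = 4582.886 mm³

Profile (r,z), 4 vertices: (0.5,9.5) (12.5,23) (13,32.5) (7.5,31.5)
edge 0: (0.5,9.5)→(12.5,23)  cross = 0.5·23 − 12.5·9.5 = -107.2500; (r_i+r_j)·cross = 13·-107.2500 = -1394.2500
edge 1: (12.5,23)→(13,32.5)  cross = 12.5·32.5 − 13·23 = 107.2500; (r_i+r_j)·cross = 25.5·107.2500 = 2734.8750
edge 2: (13,32.5)→(7.5,31.5)  cross = 13·31.5 − 7.5·32.5 = 165.7500; (r_i+r_j)·cross = 20.5·165.7500 = 3397.8750
edge 3: (7.5,31.5)→(0.5,9.5)  cross = 7.5·9.5 − 0.5·31.5 = 55.5000; (r_i+r_j)·cross = 8·55.5000 = 444.0000
Σcross = 221.2500 → A = |Σcross|/2 = 110.6250 mm²
Σ(r_i+r_j)·cross = 5182.5000 → first moment M = |Σ|/6 = 863.7500
R_c = M/A = 863.7500/110.6250 = 7.8079 mm
θ = 304° = 5.305801 rad
V = θ·R_c·A = 5.305801·7.8079·110.6250 = 4582.886 mm³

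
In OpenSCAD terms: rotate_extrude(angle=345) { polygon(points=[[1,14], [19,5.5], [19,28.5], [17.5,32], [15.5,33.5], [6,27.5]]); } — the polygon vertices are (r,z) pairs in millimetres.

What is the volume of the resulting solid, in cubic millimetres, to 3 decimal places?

Profile (r,z), 6 vertices: (1,14) (19,5.5) (19,28.5) (17.5,32) (15.5,33.5) (6,27.5)
edge 0: (1,14)→(19,5.5)  cross = 1·5.5 − 19·14 = -260.5000; (r_i+r_j)·cross = 20·-260.5000 = -5210.0000
edge 1: (19,5.5)→(19,28.5)  cross = 19·28.5 − 19·5.5 = 437.0000; (r_i+r_j)·cross = 38·437.0000 = 16606.0000
edge 2: (19,28.5)→(17.5,32)  cross = 19·32 − 17.5·28.5 = 109.2500; (r_i+r_j)·cross = 36.5·109.2500 = 3987.6250
edge 3: (17.5,32)→(15.5,33.5)  cross = 17.5·33.5 − 15.5·32 = 90.2500; (r_i+r_j)·cross = 33·90.2500 = 2978.2500
edge 4: (15.5,33.5)→(6,27.5)  cross = 15.5·27.5 − 6·33.5 = 225.2500; (r_i+r_j)·cross = 21.5·225.2500 = 4842.8750
edge 5: (6,27.5)→(1,14)  cross = 6·14 − 1·27.5 = 56.5000; (r_i+r_j)·cross = 7·56.5000 = 395.5000
Σcross = 657.7500 → A = |Σcross|/2 = 328.8750 mm²
Σ(r_i+r_j)·cross = 23600.2500 → first moment M = |Σ|/6 = 3933.3750
R_c = M/A = 3933.3750/328.8750 = 11.9601 mm
θ = 345° = 6.021386 rad
V = θ·R_c·A = 6.021386·11.9601·328.8750 = 23684.369 mm³

Volume = 23684.369 mm³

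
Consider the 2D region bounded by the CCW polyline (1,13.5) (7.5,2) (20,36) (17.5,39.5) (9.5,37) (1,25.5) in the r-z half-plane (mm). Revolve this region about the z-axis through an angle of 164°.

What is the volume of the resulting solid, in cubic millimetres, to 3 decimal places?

Volume = 10000.658 mm³

Profile (r,z), 6 vertices: (1,13.5) (7.5,2) (20,36) (17.5,39.5) (9.5,37) (1,25.5)
edge 0: (1,13.5)→(7.5,2)  cross = 1·2 − 7.5·13.5 = -99.2500; (r_i+r_j)·cross = 8.5·-99.2500 = -843.6250
edge 1: (7.5,2)→(20,36)  cross = 7.5·36 − 20·2 = 230.0000; (r_i+r_j)·cross = 27.5·230.0000 = 6325.0000
edge 2: (20,36)→(17.5,39.5)  cross = 20·39.5 − 17.5·36 = 160.0000; (r_i+r_j)·cross = 37.5·160.0000 = 6000.0000
edge 3: (17.5,39.5)→(9.5,37)  cross = 17.5·37 − 9.5·39.5 = 272.2500; (r_i+r_j)·cross = 27·272.2500 = 7350.7500
edge 4: (9.5,37)→(1,25.5)  cross = 9.5·25.5 − 1·37 = 205.2500; (r_i+r_j)·cross = 10.5·205.2500 = 2155.1250
edge 5: (1,25.5)→(1,13.5)  cross = 1·13.5 − 1·25.5 = -12.0000; (r_i+r_j)·cross = 2·-12.0000 = -24.0000
Σcross = 756.2500 → A = |Σcross|/2 = 378.1250 mm²
Σ(r_i+r_j)·cross = 20963.2500 → first moment M = |Σ|/6 = 3493.8750
R_c = M/A = 3493.8750/378.1250 = 9.2400 mm
θ = 164° = 2.862340 rad
V = θ·R_c·A = 2.862340·9.2400·378.1250 = 10000.658 mm³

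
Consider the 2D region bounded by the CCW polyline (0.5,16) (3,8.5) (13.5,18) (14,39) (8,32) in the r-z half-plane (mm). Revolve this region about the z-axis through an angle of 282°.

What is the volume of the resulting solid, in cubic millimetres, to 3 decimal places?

Profile (r,z), 5 vertices: (0.5,16) (3,8.5) (13.5,18) (14,39) (8,32)
edge 0: (0.5,16)→(3,8.5)  cross = 0.5·8.5 − 3·16 = -43.7500; (r_i+r_j)·cross = 3.5·-43.7500 = -153.1250
edge 1: (3,8.5)→(13.5,18)  cross = 3·18 − 13.5·8.5 = -60.7500; (r_i+r_j)·cross = 16.5·-60.7500 = -1002.3750
edge 2: (13.5,18)→(14,39)  cross = 13.5·39 − 14·18 = 274.5000; (r_i+r_j)·cross = 27.5·274.5000 = 7548.7500
edge 3: (14,39)→(8,32)  cross = 14·32 − 8·39 = 136.0000; (r_i+r_j)·cross = 22·136.0000 = 2992.0000
edge 4: (8,32)→(0.5,16)  cross = 8·16 − 0.5·32 = 112.0000; (r_i+r_j)·cross = 8.5·112.0000 = 952.0000
Σcross = 418.0000 → A = |Σcross|/2 = 209.0000 mm²
Σ(r_i+r_j)·cross = 10337.2500 → first moment M = |Σ|/6 = 1722.8750
R_c = M/A = 1722.8750/209.0000 = 8.2434 mm
θ = 282° = 4.921828 rad
V = θ·R_c·A = 4.921828·8.2434·209.0000 = 8479.695 mm³

Volume = 8479.695 mm³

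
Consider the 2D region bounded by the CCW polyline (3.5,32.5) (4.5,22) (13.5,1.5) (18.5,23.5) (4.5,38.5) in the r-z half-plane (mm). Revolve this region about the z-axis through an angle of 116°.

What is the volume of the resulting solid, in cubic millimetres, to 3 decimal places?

Profile (r,z), 5 vertices: (3.5,32.5) (4.5,22) (13.5,1.5) (18.5,23.5) (4.5,38.5)
edge 0: (3.5,32.5)→(4.5,22)  cross = 3.5·22 − 4.5·32.5 = -69.2500; (r_i+r_j)·cross = 8·-69.2500 = -554.0000
edge 1: (4.5,22)→(13.5,1.5)  cross = 4.5·1.5 − 13.5·22 = -290.2500; (r_i+r_j)·cross = 18·-290.2500 = -5224.5000
edge 2: (13.5,1.5)→(18.5,23.5)  cross = 13.5·23.5 − 18.5·1.5 = 289.5000; (r_i+r_j)·cross = 32·289.5000 = 9264.0000
edge 3: (18.5,23.5)→(4.5,38.5)  cross = 18.5·38.5 − 4.5·23.5 = 606.5000; (r_i+r_j)·cross = 23·606.5000 = 13949.5000
edge 4: (4.5,38.5)→(3.5,32.5)  cross = 4.5·32.5 − 3.5·38.5 = 11.5000; (r_i+r_j)·cross = 8·11.5000 = 92.0000
Σcross = 548.0000 → A = |Σcross|/2 = 274.0000 mm²
Σ(r_i+r_j)·cross = 17527.0000 → first moment M = |Σ|/6 = 2921.1667
R_c = M/A = 2921.1667/274.0000 = 10.6612 mm
θ = 116° = 2.024582 rad
V = θ·R_c·A = 2.024582·10.6612·274.0000 = 5914.141 mm³

Volume = 5914.141 mm³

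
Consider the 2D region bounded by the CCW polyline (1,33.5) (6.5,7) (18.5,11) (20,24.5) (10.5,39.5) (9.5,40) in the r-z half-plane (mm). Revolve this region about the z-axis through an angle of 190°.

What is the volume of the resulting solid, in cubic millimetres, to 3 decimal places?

Volume = 14378.168 mm³

Profile (r,z), 6 vertices: (1,33.5) (6.5,7) (18.5,11) (20,24.5) (10.5,39.5) (9.5,40)
edge 0: (1,33.5)→(6.5,7)  cross = 1·7 − 6.5·33.5 = -210.7500; (r_i+r_j)·cross = 7.5·-210.7500 = -1580.6250
edge 1: (6.5,7)→(18.5,11)  cross = 6.5·11 − 18.5·7 = -58.0000; (r_i+r_j)·cross = 25·-58.0000 = -1450.0000
edge 2: (18.5,11)→(20,24.5)  cross = 18.5·24.5 − 20·11 = 233.2500; (r_i+r_j)·cross = 38.5·233.2500 = 8980.1250
edge 3: (20,24.5)→(10.5,39.5)  cross = 20·39.5 − 10.5·24.5 = 532.7500; (r_i+r_j)·cross = 30.5·532.7500 = 16248.8750
edge 4: (10.5,39.5)→(9.5,40)  cross = 10.5·40 − 9.5·39.5 = 44.7500; (r_i+r_j)·cross = 20·44.7500 = 895.0000
edge 5: (9.5,40)→(1,33.5)  cross = 9.5·33.5 − 1·40 = 278.2500; (r_i+r_j)·cross = 10.5·278.2500 = 2921.6250
Σcross = 820.2500 → A = |Σcross|/2 = 410.1250 mm²
Σ(r_i+r_j)·cross = 26015.0000 → first moment M = |Σ|/6 = 4335.8333
R_c = M/A = 4335.8333/410.1250 = 10.5720 mm
θ = 190° = 3.316126 rad
V = θ·R_c·A = 3.316126·10.5720·410.1250 = 14378.168 mm³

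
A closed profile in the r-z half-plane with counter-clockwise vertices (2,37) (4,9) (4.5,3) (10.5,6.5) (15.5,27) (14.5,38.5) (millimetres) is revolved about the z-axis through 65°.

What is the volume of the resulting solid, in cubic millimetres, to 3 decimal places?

Profile (r,z), 6 vertices: (2,37) (4,9) (4.5,3) (10.5,6.5) (15.5,27) (14.5,38.5)
edge 0: (2,37)→(4,9)  cross = 2·9 − 4·37 = -130.0000; (r_i+r_j)·cross = 6·-130.0000 = -780.0000
edge 1: (4,9)→(4.5,3)  cross = 4·3 − 4.5·9 = -28.5000; (r_i+r_j)·cross = 8.5·-28.5000 = -242.2500
edge 2: (4.5,3)→(10.5,6.5)  cross = 4.5·6.5 − 10.5·3 = -2.2500; (r_i+r_j)·cross = 15·-2.2500 = -33.7500
edge 3: (10.5,6.5)→(15.5,27)  cross = 10.5·27 − 15.5·6.5 = 182.7500; (r_i+r_j)·cross = 26·182.7500 = 4751.5000
edge 4: (15.5,27)→(14.5,38.5)  cross = 15.5·38.5 − 14.5·27 = 205.2500; (r_i+r_j)·cross = 30·205.2500 = 6157.5000
edge 5: (14.5,38.5)→(2,37)  cross = 14.5·37 − 2·38.5 = 459.5000; (r_i+r_j)·cross = 16.5·459.5000 = 7581.7500
Σcross = 686.7500 → A = |Σcross|/2 = 343.3750 mm²
Σ(r_i+r_j)·cross = 17434.7500 → first moment M = |Σ|/6 = 2905.7917
R_c = M/A = 2905.7917/343.3750 = 8.4624 mm
θ = 65° = 1.134464 rad
V = θ·R_c·A = 1.134464·8.4624·343.3750 = 3296.516 mm³

Volume = 3296.516 mm³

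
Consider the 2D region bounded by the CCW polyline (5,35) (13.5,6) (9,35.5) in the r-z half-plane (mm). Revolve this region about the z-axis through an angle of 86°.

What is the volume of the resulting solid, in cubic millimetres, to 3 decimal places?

Profile (r,z), 3 vertices: (5,35) (13.5,6) (9,35.5)
edge 0: (5,35)→(13.5,6)  cross = 5·6 − 13.5·35 = -442.5000; (r_i+r_j)·cross = 18.5·-442.5000 = -8186.2500
edge 1: (13.5,6)→(9,35.5)  cross = 13.5·35.5 − 9·6 = 425.2500; (r_i+r_j)·cross = 22.5·425.2500 = 9568.1250
edge 2: (9,35.5)→(5,35)  cross = 9·35 − 5·35.5 = 137.5000; (r_i+r_j)·cross = 14·137.5000 = 1925.0000
Σcross = 120.2500 → A = |Σcross|/2 = 60.1250 mm²
Σ(r_i+r_j)·cross = 3306.8750 → first moment M = |Σ|/6 = 551.1458
R_c = M/A = 551.1458/60.1250 = 9.1667 mm
θ = 86° = 1.500983 rad
V = θ·R_c·A = 1.500983·9.1667·60.1250 = 827.261 mm³

Volume = 827.261 mm³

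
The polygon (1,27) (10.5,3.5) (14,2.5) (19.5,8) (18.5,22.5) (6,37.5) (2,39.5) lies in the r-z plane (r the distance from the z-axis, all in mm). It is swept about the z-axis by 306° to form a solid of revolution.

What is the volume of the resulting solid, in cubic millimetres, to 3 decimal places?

Profile (r,z), 7 vertices: (1,27) (10.5,3.5) (14,2.5) (19.5,8) (18.5,22.5) (6,37.5) (2,39.5)
edge 0: (1,27)→(10.5,3.5)  cross = 1·3.5 − 10.5·27 = -280.0000; (r_i+r_j)·cross = 11.5·-280.0000 = -3220.0000
edge 1: (10.5,3.5)→(14,2.5)  cross = 10.5·2.5 − 14·3.5 = -22.7500; (r_i+r_j)·cross = 24.5·-22.7500 = -557.3750
edge 2: (14,2.5)→(19.5,8)  cross = 14·8 − 19.5·2.5 = 63.2500; (r_i+r_j)·cross = 33.5·63.2500 = 2118.8750
edge 3: (19.5,8)→(18.5,22.5)  cross = 19.5·22.5 − 18.5·8 = 290.7500; (r_i+r_j)·cross = 38·290.7500 = 11048.5000
edge 4: (18.5,22.5)→(6,37.5)  cross = 18.5·37.5 − 6·22.5 = 558.7500; (r_i+r_j)·cross = 24.5·558.7500 = 13689.3750
edge 5: (6,37.5)→(2,39.5)  cross = 6·39.5 − 2·37.5 = 162.0000; (r_i+r_j)·cross = 8·162.0000 = 1296.0000
edge 6: (2,39.5)→(1,27)  cross = 2·27 − 1·39.5 = 14.5000; (r_i+r_j)·cross = 3·14.5000 = 43.5000
Σcross = 786.5000 → A = |Σcross|/2 = 393.2500 mm²
Σ(r_i+r_j)·cross = 24418.8750 → first moment M = |Σ|/6 = 4069.8125
R_c = M/A = 4069.8125/393.2500 = 10.3492 mm
θ = 306° = 5.340708 rad
V = θ·R_c·A = 5.340708·10.3492·393.2500 = 21735.678 mm³

Volume = 21735.678 mm³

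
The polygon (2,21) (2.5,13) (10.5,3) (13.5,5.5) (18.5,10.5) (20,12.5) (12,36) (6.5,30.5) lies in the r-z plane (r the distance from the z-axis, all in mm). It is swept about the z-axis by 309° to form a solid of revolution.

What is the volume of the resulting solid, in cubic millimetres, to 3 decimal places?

Profile (r,z), 8 vertices: (2,21) (2.5,13) (10.5,3) (13.5,5.5) (18.5,10.5) (20,12.5) (12,36) (6.5,30.5)
edge 0: (2,21)→(2.5,13)  cross = 2·13 − 2.5·21 = -26.5000; (r_i+r_j)·cross = 4.5·-26.5000 = -119.2500
edge 1: (2.5,13)→(10.5,3)  cross = 2.5·3 − 10.5·13 = -129.0000; (r_i+r_j)·cross = 13·-129.0000 = -1677.0000
edge 2: (10.5,3)→(13.5,5.5)  cross = 10.5·5.5 − 13.5·3 = 17.2500; (r_i+r_j)·cross = 24·17.2500 = 414.0000
edge 3: (13.5,5.5)→(18.5,10.5)  cross = 13.5·10.5 − 18.5·5.5 = 40.0000; (r_i+r_j)·cross = 32·40.0000 = 1280.0000
edge 4: (18.5,10.5)→(20,12.5)  cross = 18.5·12.5 − 20·10.5 = 21.2500; (r_i+r_j)·cross = 38.5·21.2500 = 818.1250
edge 5: (20,12.5)→(12,36)  cross = 20·36 − 12·12.5 = 570.0000; (r_i+r_j)·cross = 32·570.0000 = 18240.0000
edge 6: (12,36)→(6.5,30.5)  cross = 12·30.5 − 6.5·36 = 132.0000; (r_i+r_j)·cross = 18.5·132.0000 = 2442.0000
edge 7: (6.5,30.5)→(2,21)  cross = 6.5·21 − 2·30.5 = 75.5000; (r_i+r_j)·cross = 8.5·75.5000 = 641.7500
Σcross = 700.5000 → A = |Σcross|/2 = 350.2500 mm²
Σ(r_i+r_j)·cross = 22039.6250 → first moment M = |Σ|/6 = 3673.2708
R_c = M/A = 3673.2708/350.2500 = 10.4876 mm
θ = 309° = 5.393067 rad
V = θ·R_c·A = 5.393067·10.4876·350.2500 = 19810.197 mm³

Volume = 19810.197 mm³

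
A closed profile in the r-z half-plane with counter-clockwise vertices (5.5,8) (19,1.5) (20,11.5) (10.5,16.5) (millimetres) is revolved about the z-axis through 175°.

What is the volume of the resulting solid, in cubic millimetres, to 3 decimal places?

Volume = 5143.358 mm³

Profile (r,z), 4 vertices: (5.5,8) (19,1.5) (20,11.5) (10.5,16.5)
edge 0: (5.5,8)→(19,1.5)  cross = 5.5·1.5 − 19·8 = -143.7500; (r_i+r_j)·cross = 24.5·-143.7500 = -3521.8750
edge 1: (19,1.5)→(20,11.5)  cross = 19·11.5 − 20·1.5 = 188.5000; (r_i+r_j)·cross = 39·188.5000 = 7351.5000
edge 2: (20,11.5)→(10.5,16.5)  cross = 20·16.5 − 10.5·11.5 = 209.2500; (r_i+r_j)·cross = 30.5·209.2500 = 6382.1250
edge 3: (10.5,16.5)→(5.5,8)  cross = 10.5·8 − 5.5·16.5 = -6.7500; (r_i+r_j)·cross = 16·-6.7500 = -108.0000
Σcross = 247.2500 → A = |Σcross|/2 = 123.6250 mm²
Σ(r_i+r_j)·cross = 10103.7500 → first moment M = |Σ|/6 = 1683.9583
R_c = M/A = 1683.9583/123.6250 = 13.6215 mm
θ = 175° = 3.054326 rad
V = θ·R_c·A = 3.054326·13.6215·123.6250 = 5143.358 mm³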